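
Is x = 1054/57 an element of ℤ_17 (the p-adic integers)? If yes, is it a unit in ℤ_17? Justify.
x ∈ ℤ_17 but not a unit; v_17(x) = 1 > 0

ℤ_17 = {x ∈ ℚ_17 : v_17(x) ≥ 0} and ℤ_17^× = {x ∈ ℤ_17 : v_17(x) = 0}. Here v_17(1054/57) = v_17(num) − v_17(den) = 1; compare against these criteria.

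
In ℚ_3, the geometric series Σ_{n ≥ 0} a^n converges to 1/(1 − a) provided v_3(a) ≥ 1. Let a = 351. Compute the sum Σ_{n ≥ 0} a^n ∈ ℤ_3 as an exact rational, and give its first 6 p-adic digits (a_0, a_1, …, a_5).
Σ a^n = 1/(1 − a) = -1/350;  first 6 digits = (1, 0, 0, 1, 1, 1)

v_3(a) = 3 ≥ 1, so the series converges in ℤ_3 to 1/(1 − a) = 1/(1 − 351) = -1/350. Expand this rational in ℤ_3: compute digits iteratively via d_i = x_i mod 3, x_{i+1} = (x_i − d_i)/3. The first 6 digits are (1, 0, 0, 1, 1, 1).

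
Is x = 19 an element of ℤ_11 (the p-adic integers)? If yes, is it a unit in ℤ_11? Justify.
x ∈ ℤ_11^× (unit); v_11(x) = 0

ℤ_11 = {x ∈ ℚ_11 : v_11(x) ≥ 0} and ℤ_11^× = {x ∈ ℤ_11 : v_11(x) = 0}. Here v_11(19) = v_11(num) − v_11(den) = 0; compare against these criteria.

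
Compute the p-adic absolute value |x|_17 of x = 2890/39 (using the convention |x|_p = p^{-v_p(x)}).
|2890/39|_17 = 1/289

Step 1 — compute v_17(x) by factoring powers of 17 out of the numerator and denominator: v_17(2890/39) = 2. Step 2 — apply |x|_p = p^{-v_p(x)} = 17^{-2} = 1/289.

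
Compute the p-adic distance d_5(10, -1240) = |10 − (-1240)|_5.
d_5(10, -1240) = 1/625

Step 1 — x − y = 10 − (-1240) = 1250. Step 2 — v_5(1250) = 4 (factor: 1250 = (5^4 · 2); the sign does not affect v_p). Step 3 — |x − y|_5 = 5^{-4} = 1/625.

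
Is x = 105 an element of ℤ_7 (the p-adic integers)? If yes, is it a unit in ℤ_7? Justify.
x ∈ ℤ_7 but not a unit; v_7(x) = 1 > 0

ℤ_7 = {x ∈ ℚ_7 : v_7(x) ≥ 0} and ℤ_7^× = {x ∈ ℤ_7 : v_7(x) = 0}. Here v_7(105) = v_7(num) − v_7(den) = 1; compare against these criteria.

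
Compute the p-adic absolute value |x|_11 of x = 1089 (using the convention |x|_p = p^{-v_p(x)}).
|1089|_11 = 1/121

Step 1 — compute v_11(x) by factoring powers of 11 out of the numerator and denominator: v_11(1089) = 2. Step 2 — apply |x|_p = p^{-v_p(x)} = 11^{-2} = 1/121.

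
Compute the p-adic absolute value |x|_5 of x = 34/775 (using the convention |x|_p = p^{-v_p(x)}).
|34/775|_5 = 25

Step 1 — compute v_5(x) by factoring powers of 5 out of the numerator and denominator: v_5(34/775) = -2. Step 2 — apply |x|_p = p^{-v_p(x)} = 5^{2} = 25.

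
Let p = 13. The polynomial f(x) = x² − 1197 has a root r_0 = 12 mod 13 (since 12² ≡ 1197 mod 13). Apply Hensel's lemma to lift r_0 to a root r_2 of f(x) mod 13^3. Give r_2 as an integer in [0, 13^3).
r_2 = 246 (mod 2197)

Hensel's recurrence: r_{i+1} = r_i − f(r_i)·(f′(r_i))^{-1} mod 13^{i+2}, with f′(x) = 2x. Iterate:
  r_0 = 12 (mod 13)
  r_1 = 77 (mod 169)
  r_2 = 246 (mod 2197)
Final: r_2 = 246, and one checks f(r_2) ≡ 0 mod 13^3.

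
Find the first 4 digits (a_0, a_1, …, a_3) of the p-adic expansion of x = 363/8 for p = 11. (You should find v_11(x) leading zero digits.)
(a_0, …, a_3) = (0, 0, 10, 6)

v_11(363/8) = 2, so a_0 = ... = a_1 = 0. Factor out: x = 11^2 · u with u = 3/8 a unit in ℤ_11. Expand u iteratively via a_{v+i} = u_i mod 11, u_{i+1} = (u_i − a_{v+i})/11:
  u_0 = 3/8;  a_2 = 10;  u_1 = (u_0 − 10)/11 = -7/8
  u_1 = -7/8;  a_3 = 6;  u_2 = (u_1 − 6)/11 = -5/8
Digits: (0, 0, 10, 6).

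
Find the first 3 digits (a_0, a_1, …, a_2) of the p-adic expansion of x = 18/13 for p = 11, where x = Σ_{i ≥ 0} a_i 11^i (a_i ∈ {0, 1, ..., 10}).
(a_0, …, a_2) = (9, 1, 10)

v_11(18/13) = 0 (numerator and denominator both coprime to 11), so x ∈ ℤ_11^×. Compute digits iteratively via a_i = x_i mod 11, x_{i+1} = (x_i − a_i)/11, with x_0 = x:
  x_0 = 18/13;  a_0 = 9;  x_1 = (x_0 − 9)/11 = -9/13
  x_1 = -9/13;  a_1 = 1;  x_2 = (x_1 − 1)/11 = -2/13
  x_2 = -2/13;  a_2 = 10;  x_3 = (x_2 − 10)/11 = -12/13
Digits: (9, 1, 10).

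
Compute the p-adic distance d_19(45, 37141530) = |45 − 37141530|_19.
d_19(45, 37141530) = 1/2476099

Step 1 — x − y = 45 − 37141530 = -37141485. Step 2 — v_19(-37141485) = 5 (factor: -37141485 = −(19^5 · 15); the sign does not affect v_p). Step 3 — |x − y|_19 = 19^{-5} = 1/2476099.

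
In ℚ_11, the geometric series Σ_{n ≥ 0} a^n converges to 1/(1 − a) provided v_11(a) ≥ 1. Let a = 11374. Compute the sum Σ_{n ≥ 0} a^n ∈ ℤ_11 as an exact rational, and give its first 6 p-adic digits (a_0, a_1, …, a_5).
Σ a^n = 1/(1 − a) = -1/11373;  first 6 digits = (1, 0, 6, 8, 3, 0)

v_11(a) = 2 ≥ 1, so the series converges in ℤ_11 to 1/(1 − a) = 1/(1 − 11374) = -1/11373. Expand this rational in ℤ_11: compute digits iteratively via d_i = x_i mod 11, x_{i+1} = (x_i − d_i)/11. The first 6 digits are (1, 0, 6, 8, 3, 0).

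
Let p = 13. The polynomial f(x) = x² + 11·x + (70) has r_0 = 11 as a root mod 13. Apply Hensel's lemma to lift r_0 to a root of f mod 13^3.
r_2 = 1584 (mod 2197)

Hensel: r_{i+1} = r_i − f(r_i)·(f′(r_i))^{-1} mod 13^{i+2}, f′(x) = 2x + 11. Iterate:
  r_0 = 11 (mod 13)
  r_1 = 63 (mod 169)
  r_2 = 1584 (mod 2197)
Final: r = 1584 satisfies f(r) ≡ 0 mod 13^3.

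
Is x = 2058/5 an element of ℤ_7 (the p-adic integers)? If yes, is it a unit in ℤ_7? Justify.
x ∈ ℤ_7 but not a unit; v_7(x) = 3 > 0

ℤ_7 = {x ∈ ℚ_7 : v_7(x) ≥ 0} and ℤ_7^× = {x ∈ ℤ_7 : v_7(x) = 0}. Here v_7(2058/5) = v_7(num) − v_7(den) = 3; compare against these criteria.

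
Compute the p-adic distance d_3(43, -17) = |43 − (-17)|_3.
d_3(43, -17) = 1/3

Step 1 — x − y = 43 − (-17) = 60. Step 2 — v_3(60) = 1 (factor: 60 = (3^1 · 20); the sign does not affect v_p). Step 3 — |x − y|_3 = 3^{-1} = 1/3.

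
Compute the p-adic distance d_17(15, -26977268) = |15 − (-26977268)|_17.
d_17(15, -26977268) = 1/1419857

Step 1 — x − y = 15 − (-26977268) = 26977283. Step 2 — v_17(26977283) = 5 (factor: 26977283 = (17^5 · 19); the sign does not affect v_p). Step 3 — |x − y|_17 = 17^{-5} = 1/1419857.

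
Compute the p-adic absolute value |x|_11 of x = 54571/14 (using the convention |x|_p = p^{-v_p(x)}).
|54571/14|_11 = 1/1331

Step 1 — compute v_11(x) by factoring powers of 11 out of the numerator and denominator: v_11(54571/14) = 3. Step 2 — apply |x|_p = p^{-v_p(x)} = 11^{-3} = 1/1331.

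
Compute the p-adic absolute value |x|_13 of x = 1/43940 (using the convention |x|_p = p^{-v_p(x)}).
|1/43940|_13 = 2197

Step 1 — compute v_13(x) by factoring powers of 13 out of the numerator and denominator: v_13(1/43940) = -3. Step 2 — apply |x|_p = p^{-v_p(x)} = 13^{3} = 2197.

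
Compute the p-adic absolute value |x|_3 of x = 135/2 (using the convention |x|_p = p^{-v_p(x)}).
|135/2|_3 = 1/27

Step 1 — compute v_3(x) by factoring powers of 3 out of the numerator and denominator: v_3(135/2) = 3. Step 2 — apply |x|_p = p^{-v_p(x)} = 3^{-3} = 1/27.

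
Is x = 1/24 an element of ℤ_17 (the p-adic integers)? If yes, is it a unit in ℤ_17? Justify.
x ∈ ℤ_17^× (unit); v_17(x) = 0

ℤ_17 = {x ∈ ℚ_17 : v_17(x) ≥ 0} and ℤ_17^× = {x ∈ ℤ_17 : v_17(x) = 0}. Here v_17(1/24) = v_17(num) − v_17(den) = 0; compare against these criteria.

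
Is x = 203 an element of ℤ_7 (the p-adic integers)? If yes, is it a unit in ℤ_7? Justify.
x ∈ ℤ_7 but not a unit; v_7(x) = 1 > 0

ℤ_7 = {x ∈ ℚ_7 : v_7(x) ≥ 0} and ℤ_7^× = {x ∈ ℤ_7 : v_7(x) = 0}. Here v_7(203) = v_7(num) − v_7(den) = 1; compare against these criteria.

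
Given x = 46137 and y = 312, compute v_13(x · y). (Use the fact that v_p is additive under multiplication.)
v_13(14394744) = 4

v_p(x) = 3 (factor: 46137 = 13^3 · 21); v_p(y) = 1 (factor: 312 = 13^1 · 24). Additivity: v_p(xy) = v_p(x) + v_p(y) = 3 + 1 = 4. (Direct check: xy = 14394744 = 13^4 · (504).)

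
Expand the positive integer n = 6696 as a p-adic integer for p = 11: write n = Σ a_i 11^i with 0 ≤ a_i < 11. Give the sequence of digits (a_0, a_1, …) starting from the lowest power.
(a_0, a_1, …) = (8, 3, 0, 5)

Repeated division by 11 gives the digits low-to-high: 6696 = 8 + 3·11^1 + 5·11^3. Digit sequence: (8, 3, 0, 5).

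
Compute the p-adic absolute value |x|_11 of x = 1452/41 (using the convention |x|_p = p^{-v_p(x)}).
|1452/41|_11 = 1/121

Step 1 — compute v_11(x) by factoring powers of 11 out of the numerator and denominator: v_11(1452/41) = 2. Step 2 — apply |x|_p = p^{-v_p(x)} = 11^{-2} = 1/121.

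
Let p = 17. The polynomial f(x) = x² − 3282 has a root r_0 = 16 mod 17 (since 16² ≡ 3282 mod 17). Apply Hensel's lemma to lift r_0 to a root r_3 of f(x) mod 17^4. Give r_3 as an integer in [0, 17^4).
r_3 = 14398 (mod 83521)

Hensel's recurrence: r_{i+1} = r_i − f(r_i)·(f′(r_i))^{-1} mod 17^{i+2}, with f′(x) = 2x. Iterate:
  r_0 = 16 (mod 17)
  r_1 = 237 (mod 289)
  r_2 = 4572 (mod 4913)
  r_3 = 14398 (mod 83521)
Final: r_3 = 14398, and one checks f(r_3) ≡ 0 mod 17^4.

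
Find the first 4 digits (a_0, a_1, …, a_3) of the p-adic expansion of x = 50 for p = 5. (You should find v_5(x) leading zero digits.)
(a_0, …, a_3) = (0, 0, 2, 0)

v_5(50) = 2, so a_0 = ... = a_1 = 0. Factor out: x = 5^2 · u with u = 2 a unit in ℤ_5. Expand u iteratively via a_{v+i} = u_i mod 5, u_{i+1} = (u_i − a_{v+i})/5:
  u_0 = 2;  a_2 = 2;  u_1 = (u_0 − 2)/5 = 0
  u_1 = 0;  a_3 = 0;  u_2 = (u_1 − 0)/5 = 0
Digits: (0, 0, 2, 0).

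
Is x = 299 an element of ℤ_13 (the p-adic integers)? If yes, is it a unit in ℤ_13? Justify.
x ∈ ℤ_13 but not a unit; v_13(x) = 1 > 0

ℤ_13 = {x ∈ ℚ_13 : v_13(x) ≥ 0} and ℤ_13^× = {x ∈ ℤ_13 : v_13(x) = 0}. Here v_13(299) = v_13(num) − v_13(den) = 1; compare against these criteria.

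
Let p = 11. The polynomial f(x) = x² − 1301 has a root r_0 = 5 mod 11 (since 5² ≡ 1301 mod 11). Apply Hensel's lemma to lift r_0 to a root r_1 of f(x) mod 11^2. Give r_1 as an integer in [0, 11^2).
r_1 = 60 (mod 121)

Hensel's recurrence: r_{i+1} = r_i − f(r_i)·(f′(r_i))^{-1} mod 11^{i+2}, with f′(x) = 2x. Iterate:
  r_0 = 5 (mod 11)
  r_1 = 60 (mod 121)
Final: r_1 = 60, and one checks f(r_1) ≡ 0 mod 11^2.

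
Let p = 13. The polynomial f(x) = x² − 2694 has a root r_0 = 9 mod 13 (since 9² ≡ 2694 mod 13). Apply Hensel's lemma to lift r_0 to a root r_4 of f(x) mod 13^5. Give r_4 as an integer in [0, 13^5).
r_4 = 8914 (mod 371293)

Hensel's recurrence: r_{i+1} = r_i − f(r_i)·(f′(r_i))^{-1} mod 13^{i+2}, with f′(x) = 2x. Iterate:
  r_0 = 9 (mod 13)
  r_1 = 126 (mod 169)
  r_2 = 126 (mod 2197)
  r_3 = 8914 (mod 28561)
  r_4 = 8914 (mod 371293)
Final: r_4 = 8914, and one checks f(r_4) ≡ 0 mod 13^5.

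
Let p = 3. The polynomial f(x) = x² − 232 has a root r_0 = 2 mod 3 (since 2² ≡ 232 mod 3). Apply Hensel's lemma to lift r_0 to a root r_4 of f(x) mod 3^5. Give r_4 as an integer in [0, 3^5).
r_4 = 212 (mod 243)

Hensel's recurrence: r_{i+1} = r_i − f(r_i)·(f′(r_i))^{-1} mod 3^{i+2}, with f′(x) = 2x. Iterate:
  r_0 = 2 (mod 3)
  r_1 = 5 (mod 9)
  r_2 = 23 (mod 27)
  r_3 = 50 (mod 81)
  r_4 = 212 (mod 243)
Final: r_4 = 212, and one checks f(r_4) ≡ 0 mod 3^5.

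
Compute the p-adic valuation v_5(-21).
v_5(-21) = 0

v_5(n) is the largest exponent k such that 5^k divides n. Factor out: -21 = -5^0 · 21. (Sign doesn't affect v_p.) So v_5(-21) = 0.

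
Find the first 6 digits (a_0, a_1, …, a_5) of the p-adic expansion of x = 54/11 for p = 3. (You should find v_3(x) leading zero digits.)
(a_0, …, a_5) = (0, 0, 0, 1, 0, 1)

v_3(54/11) = 3, so a_0 = ... = a_2 = 0. Factor out: x = 3^3 · u with u = 2/11 a unit in ℤ_3. Expand u iteratively via a_{v+i} = u_i mod 3, u_{i+1} = (u_i − a_{v+i})/3:
  u_0 = 2/11;  a_3 = 1;  u_1 = (u_0 − 1)/3 = -3/11
  u_1 = -3/11;  a_4 = 0;  u_2 = (u_1 − 0)/3 = -1/11
  u_2 = -1/11;  a_5 = 1;  u_3 = (u_2 − 1)/3 = -4/11
Digits: (0, 0, 0, 1, 0, 1).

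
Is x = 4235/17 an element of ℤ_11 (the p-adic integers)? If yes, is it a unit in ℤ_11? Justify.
x ∈ ℤ_11 but not a unit; v_11(x) = 2 > 0

ℤ_11 = {x ∈ ℚ_11 : v_11(x) ≥ 0} and ℤ_11^× = {x ∈ ℤ_11 : v_11(x) = 0}. Here v_11(4235/17) = v_11(num) − v_11(den) = 2; compare against these criteria.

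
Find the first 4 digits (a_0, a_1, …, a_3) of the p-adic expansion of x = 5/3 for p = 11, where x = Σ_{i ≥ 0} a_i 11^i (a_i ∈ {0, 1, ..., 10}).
(a_0, …, a_3) = (9, 3, 7, 3)

v_11(5/3) = 0 (numerator and denominator both coprime to 11), so x ∈ ℤ_11^×. Compute digits iteratively via a_i = x_i mod 11, x_{i+1} = (x_i − a_i)/11, with x_0 = x:
  x_0 = 5/3;  a_0 = 9;  x_1 = (x_0 − 9)/11 = -2/3
  x_1 = -2/3;  a_1 = 3;  x_2 = (x_1 − 3)/11 = -1/3
  x_2 = -1/3;  a_2 = 7;  x_3 = (x_2 − 7)/11 = -2/3
  x_3 = -2/3;  a_3 = 3;  x_4 = (x_3 − 3)/11 = -1/3
Digits: (9, 3, 7, 3).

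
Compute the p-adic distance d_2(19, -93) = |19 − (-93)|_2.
d_2(19, -93) = 1/16

Step 1 — x − y = 19 − (-93) = 112. Step 2 — v_2(112) = 4 (factor: 112 = (2^4 · 7); the sign does not affect v_p). Step 3 — |x − y|_2 = 2^{-4} = 1/16.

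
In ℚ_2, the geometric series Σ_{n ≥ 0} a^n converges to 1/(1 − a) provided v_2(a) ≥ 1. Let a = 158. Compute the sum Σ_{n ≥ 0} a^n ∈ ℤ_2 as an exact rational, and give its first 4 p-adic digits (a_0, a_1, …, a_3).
Σ a^n = 1/(1 − a) = -1/157;  first 4 digits = (1, 1, 0, 1)

v_2(a) = 1 ≥ 1, so the series converges in ℤ_2 to 1/(1 − a) = 1/(1 − 158) = -1/157. Expand this rational in ℤ_2: compute digits iteratively via d_i = x_i mod 2, x_{i+1} = (x_i − d_i)/2. The first 4 digits are (1, 1, 0, 1).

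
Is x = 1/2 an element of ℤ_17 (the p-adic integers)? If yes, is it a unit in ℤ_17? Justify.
x ∈ ℤ_17^× (unit); v_17(x) = 0

ℤ_17 = {x ∈ ℚ_17 : v_17(x) ≥ 0} and ℤ_17^× = {x ∈ ℤ_17 : v_17(x) = 0}. Here v_17(1/2) = v_17(num) − v_17(den) = 0; compare against these criteria.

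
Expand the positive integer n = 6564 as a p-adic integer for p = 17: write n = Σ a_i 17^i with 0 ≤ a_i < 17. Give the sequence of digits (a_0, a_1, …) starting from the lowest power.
(a_0, a_1, …) = (2, 12, 5, 1)

Repeated division by 17 gives the digits low-to-high: 6564 = 2 + 12·17^1 + 5·17^2 + 1·17^3. Digit sequence: (2, 12, 5, 1).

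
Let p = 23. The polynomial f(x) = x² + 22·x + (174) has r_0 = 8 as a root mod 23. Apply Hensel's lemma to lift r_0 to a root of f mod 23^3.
r_2 = 2308 (mod 12167)

Hensel: r_{i+1} = r_i − f(r_i)·(f′(r_i))^{-1} mod 23^{i+2}, f′(x) = 2x + 22. Iterate:
  r_0 = 8 (mod 23)
  r_1 = 192 (mod 529)
  r_2 = 2308 (mod 12167)
Final: r = 2308 satisfies f(r) ≡ 0 mod 23^3.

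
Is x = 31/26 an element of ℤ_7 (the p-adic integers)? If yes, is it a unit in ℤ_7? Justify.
x ∈ ℤ_7^× (unit); v_7(x) = 0

ℤ_7 = {x ∈ ℚ_7 : v_7(x) ≥ 0} and ℤ_7^× = {x ∈ ℤ_7 : v_7(x) = 0}. Here v_7(31/26) = v_7(num) − v_7(den) = 0; compare against these criteria.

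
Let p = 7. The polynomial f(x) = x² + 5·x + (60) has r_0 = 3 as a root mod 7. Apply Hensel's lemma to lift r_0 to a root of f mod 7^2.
r_1 = 31 (mod 49)

Hensel: r_{i+1} = r_i − f(r_i)·(f′(r_i))^{-1} mod 7^{i+2}, f′(x) = 2x + 5. Iterate:
  r_0 = 3 (mod 7)
  r_1 = 31 (mod 49)
Final: r = 31 satisfies f(r) ≡ 0 mod 7^2.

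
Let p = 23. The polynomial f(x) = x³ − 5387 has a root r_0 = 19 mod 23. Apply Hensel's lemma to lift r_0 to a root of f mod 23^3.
r_2 = 9334 (mod 12167)

Hensel: r_{i+1} = r_i − f(r_i)/f′(r_i) mod 23^{i+2}, where f′(x) = 3x². Iterate:
  r_0 = 19 (mod 23)
  r_1 = 341 (mod 529)
  r_2 = 9334 (mod 12167)
Final: r = 9334 with f(r) ≡ 0 mod 23^3.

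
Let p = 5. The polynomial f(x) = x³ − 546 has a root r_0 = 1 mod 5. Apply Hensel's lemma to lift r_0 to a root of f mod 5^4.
r_3 = 166 (mod 625)

Hensel: r_{i+1} = r_i − f(r_i)/f′(r_i) mod 5^{i+2}, where f′(x) = 3x². Iterate:
  r_0 = 1 (mod 5)
  r_1 = 16 (mod 25)
  r_2 = 41 (mod 125)
  r_3 = 166 (mod 625)
Final: r = 166 with f(r) ≡ 0 mod 5^4.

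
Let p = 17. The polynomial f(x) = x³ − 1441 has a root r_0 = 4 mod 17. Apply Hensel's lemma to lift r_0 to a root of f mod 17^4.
r_3 = 58212 (mod 83521)

Hensel: r_{i+1} = r_i − f(r_i)/f′(r_i) mod 17^{i+2}, where f′(x) = 3x². Iterate:
  r_0 = 4 (mod 17)
  r_1 = 123 (mod 289)
  r_2 = 4169 (mod 4913)
  r_3 = 58212 (mod 83521)
Final: r = 58212 with f(r) ≡ 0 mod 17^4.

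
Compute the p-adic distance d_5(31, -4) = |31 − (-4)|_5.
d_5(31, -4) = 1/5

Step 1 — x − y = 31 − (-4) = 35. Step 2 — v_5(35) = 1 (factor: 35 = (5^1 · 7); the sign does not affect v_p). Step 3 — |x − y|_5 = 5^{-1} = 1/5.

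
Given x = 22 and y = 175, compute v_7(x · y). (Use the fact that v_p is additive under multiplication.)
v_7(3850) = 1

v_p(x) = 0 (factor: 22 = 7^0 · 22); v_p(y) = 1 (factor: 175 = 7^1 · 25). Additivity: v_p(xy) = v_p(x) + v_p(y) = 0 + 1 = 1. (Direct check: xy = 3850 = 7^1 · (550).)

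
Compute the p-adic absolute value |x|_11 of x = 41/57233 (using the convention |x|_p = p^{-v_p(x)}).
|41/57233|_11 = 1331

Step 1 — compute v_11(x) by factoring powers of 11 out of the numerator and denominator: v_11(41/57233) = -3. Step 2 — apply |x|_p = p^{-v_p(x)} = 11^{3} = 1331.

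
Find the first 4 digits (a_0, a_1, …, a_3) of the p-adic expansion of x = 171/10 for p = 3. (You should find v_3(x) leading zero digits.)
(a_0, …, a_3) = (0, 0, 1, 0)

v_3(171/10) = 2, so a_0 = ... = a_1 = 0. Factor out: x = 3^2 · u with u = 19/10 a unit in ℤ_3. Expand u iteratively via a_{v+i} = u_i mod 3, u_{i+1} = (u_i − a_{v+i})/3:
  u_0 = 19/10;  a_2 = 1;  u_1 = (u_0 − 1)/3 = 3/10
  u_1 = 3/10;  a_3 = 0;  u_2 = (u_1 − 0)/3 = 1/10
Digits: (0, 0, 1, 0).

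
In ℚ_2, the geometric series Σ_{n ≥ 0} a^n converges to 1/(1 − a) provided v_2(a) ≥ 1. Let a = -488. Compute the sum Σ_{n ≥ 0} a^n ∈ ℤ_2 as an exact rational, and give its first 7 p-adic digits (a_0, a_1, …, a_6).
Σ a^n = 1/(1 − a) = 1/489;  first 7 digits = (1, 0, 0, 1, 1, 0, 1)

v_2(a) = 3 ≥ 1, so the series converges in ℤ_2 to 1/(1 − a) = 1/(1 − (-488)) = 1/489. Expand this rational in ℤ_2: compute digits iteratively via d_i = x_i mod 2, x_{i+1} = (x_i − d_i)/2. The first 7 digits are (1, 0, 0, 1, 1, 0, 1).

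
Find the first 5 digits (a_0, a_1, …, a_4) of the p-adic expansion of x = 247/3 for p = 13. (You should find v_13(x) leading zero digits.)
(a_0, …, a_4) = (0, 2, 9, 8, 8)

v_13(247/3) = 1, so a_0 = ... = a_0 = 0. Factor out: x = 13^1 · u with u = 19/3 a unit in ℤ_13. Expand u iteratively via a_{v+i} = u_i mod 13, u_{i+1} = (u_i − a_{v+i})/13:
  u_0 = 19/3;  a_1 = 2;  u_1 = (u_0 − 2)/13 = 1/3
  u_1 = 1/3;  a_2 = 9;  u_2 = (u_1 − 9)/13 = -2/3
  u_2 = -2/3;  a_3 = 8;  u_3 = (u_2 − 8)/13 = -2/3
  u_3 = -2/3;  a_4 = 8;  u_4 = (u_3 − 8)/13 = -2/3
Digits: (0, 2, 9, 8, 8).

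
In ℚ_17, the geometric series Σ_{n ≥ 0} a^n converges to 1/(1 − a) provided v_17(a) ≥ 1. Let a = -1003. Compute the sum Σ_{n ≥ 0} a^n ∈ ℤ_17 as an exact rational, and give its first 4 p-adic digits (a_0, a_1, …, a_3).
Σ a^n = 1/(1 − a) = 1/1004;  first 4 digits = (1, 9, 9, 15)

v_17(a) = 1 ≥ 1, so the series converges in ℤ_17 to 1/(1 − a) = 1/(1 − (-1003)) = 1/1004. Expand this rational in ℤ_17: compute digits iteratively via d_i = x_i mod 17, x_{i+1} = (x_i − d_i)/17. The first 4 digits are (1, 9, 9, 15).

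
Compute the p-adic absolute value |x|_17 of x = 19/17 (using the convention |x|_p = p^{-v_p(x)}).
|19/17|_17 = 17

Step 1 — compute v_17(x) by factoring powers of 17 out of the numerator and denominator: v_17(19/17) = -1. Step 2 — apply |x|_p = p^{-v_p(x)} = 17^{1} = 17.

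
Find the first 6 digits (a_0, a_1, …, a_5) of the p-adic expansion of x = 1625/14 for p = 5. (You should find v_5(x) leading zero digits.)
(a_0, …, a_5) = (0, 0, 0, 2, 3, 4)

v_5(1625/14) = 3, so a_0 = ... = a_2 = 0. Factor out: x = 5^3 · u with u = 13/14 a unit in ℤ_5. Expand u iteratively via a_{v+i} = u_i mod 5, u_{i+1} = (u_i − a_{v+i})/5:
  u_0 = 13/14;  a_3 = 2;  u_1 = (u_0 − 2)/5 = -3/14
  u_1 = -3/14;  a_4 = 3;  u_2 = (u_1 − 3)/5 = -9/14
  u_2 = -9/14;  a_5 = 4;  u_3 = (u_2 − 4)/5 = -13/14
Digits: (0, 0, 0, 2, 3, 4).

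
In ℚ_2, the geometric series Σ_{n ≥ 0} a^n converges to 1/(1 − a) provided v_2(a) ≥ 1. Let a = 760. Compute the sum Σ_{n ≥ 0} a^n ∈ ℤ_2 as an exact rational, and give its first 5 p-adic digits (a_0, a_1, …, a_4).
Σ a^n = 1/(1 − a) = -1/759;  first 5 digits = (1, 0, 0, 1, 1)

v_2(a) = 3 ≥ 1, so the series converges in ℤ_2 to 1/(1 − a) = 1/(1 − 760) = -1/759. Expand this rational in ℤ_2: compute digits iteratively via d_i = x_i mod 2, x_{i+1} = (x_i − d_i)/2. The first 5 digits are (1, 0, 0, 1, 1).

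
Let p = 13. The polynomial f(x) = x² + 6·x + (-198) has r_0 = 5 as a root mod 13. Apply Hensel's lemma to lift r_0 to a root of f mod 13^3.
r_2 = 1123 (mod 2197)

Hensel: r_{i+1} = r_i − f(r_i)·(f′(r_i))^{-1} mod 13^{i+2}, f′(x) = 2x + 6. Iterate:
  r_0 = 5 (mod 13)
  r_1 = 109 (mod 169)
  r_2 = 1123 (mod 2197)
Final: r = 1123 satisfies f(r) ≡ 0 mod 13^3.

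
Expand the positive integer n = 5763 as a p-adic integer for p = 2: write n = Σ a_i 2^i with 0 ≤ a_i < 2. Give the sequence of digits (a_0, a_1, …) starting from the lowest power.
(a_0, a_1, …) = (1, 1, 0, 0, 0, 0, 0, 1, 0, 1, 1, 0, 1)

Repeated division by 2 gives the digits low-to-high: 5763 = 1 + 1·2^1 + 1·2^7 + 1·2^9 + 1·2^10 + 1·2^12. Digit sequence: (1, 1, 0, 0, 0, 0, 0, 1, 0, 1, 1, 0, 1).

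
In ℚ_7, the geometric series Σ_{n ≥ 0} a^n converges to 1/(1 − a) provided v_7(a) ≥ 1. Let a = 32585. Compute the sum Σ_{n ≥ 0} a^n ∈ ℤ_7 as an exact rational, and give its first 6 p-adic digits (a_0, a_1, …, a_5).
Σ a^n = 1/(1 − a) = -1/32584;  first 6 digits = (1, 0, 0, 4, 6, 1)

v_7(a) = 3 ≥ 1, so the series converges in ℤ_7 to 1/(1 − a) = 1/(1 − 32585) = -1/32584. Expand this rational in ℤ_7: compute digits iteratively via d_i = x_i mod 7, x_{i+1} = (x_i − d_i)/7. The first 6 digits are (1, 0, 0, 4, 6, 1).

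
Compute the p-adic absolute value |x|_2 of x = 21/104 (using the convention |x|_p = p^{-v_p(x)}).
|21/104|_2 = 8

Step 1 — compute v_2(x) by factoring powers of 2 out of the numerator and denominator: v_2(21/104) = -3. Step 2 — apply |x|_p = p^{-v_p(x)} = 2^{3} = 8.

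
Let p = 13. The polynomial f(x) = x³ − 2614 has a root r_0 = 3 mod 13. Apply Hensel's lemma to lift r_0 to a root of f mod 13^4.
r_3 = 3266 (mod 28561)

Hensel: r_{i+1} = r_i − f(r_i)/f′(r_i) mod 13^{i+2}, where f′(x) = 3x². Iterate:
  r_0 = 3 (mod 13)
  r_1 = 55 (mod 169)
  r_2 = 1069 (mod 2197)
  r_3 = 3266 (mod 28561)
Final: r = 3266 with f(r) ≡ 0 mod 13^4.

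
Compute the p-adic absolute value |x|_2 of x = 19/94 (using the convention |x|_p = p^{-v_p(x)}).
|19/94|_2 = 2

Step 1 — compute v_2(x) by factoring powers of 2 out of the numerator and denominator: v_2(19/94) = -1. Step 2 — apply |x|_p = p^{-v_p(x)} = 2^{1} = 2.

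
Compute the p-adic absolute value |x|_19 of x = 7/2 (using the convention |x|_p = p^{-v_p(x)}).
|7/2|_19 = 1

Step 1 — compute v_19(x) by factoring powers of 19 out of the numerator and denominator: v_19(7/2) = 0. Step 2 — apply |x|_p = p^{-v_p(x)} = 19^{0} = 1.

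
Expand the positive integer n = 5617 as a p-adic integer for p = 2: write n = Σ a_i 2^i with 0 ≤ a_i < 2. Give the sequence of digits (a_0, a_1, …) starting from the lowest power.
(a_0, a_1, …) = (1, 0, 0, 0, 1, 1, 1, 1, 1, 0, 1, 0, 1)

Repeated division by 2 gives the digits low-to-high: 5617 = 1 + 1·2^4 + 1·2^5 + 1·2^6 + 1·2^7 + 1·2^8 + 1·2^10 + 1·2^12. Digit sequence: (1, 0, 0, 0, 1, 1, 1, 1, 1, 0, 1, 0, 1).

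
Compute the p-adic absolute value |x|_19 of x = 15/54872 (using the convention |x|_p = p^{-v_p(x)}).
|15/54872|_19 = 6859

Step 1 — compute v_19(x) by factoring powers of 19 out of the numerator and denominator: v_19(15/54872) = -3. Step 2 — apply |x|_p = p^{-v_p(x)} = 19^{3} = 6859.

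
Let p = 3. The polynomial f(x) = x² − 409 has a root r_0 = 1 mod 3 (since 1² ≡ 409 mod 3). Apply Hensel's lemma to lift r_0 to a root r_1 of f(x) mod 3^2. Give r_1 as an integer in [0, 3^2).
r_1 = 7 (mod 9)

Hensel's recurrence: r_{i+1} = r_i − f(r_i)·(f′(r_i))^{-1} mod 3^{i+2}, with f′(x) = 2x. Iterate:
  r_0 = 1 (mod 3)
  r_1 = 7 (mod 9)
Final: r_1 = 7, and one checks f(r_1) ≡ 0 mod 3^2.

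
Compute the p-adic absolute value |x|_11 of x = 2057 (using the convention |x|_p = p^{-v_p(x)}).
|2057|_11 = 1/121

Step 1 — compute v_11(x) by factoring powers of 11 out of the numerator and denominator: v_11(2057) = 2. Step 2 — apply |x|_p = p^{-v_p(x)} = 11^{-2} = 1/121.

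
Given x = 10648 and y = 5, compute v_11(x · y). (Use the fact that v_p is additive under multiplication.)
v_11(53240) = 3

v_p(x) = 3 (factor: 10648 = 11^3 · 8); v_p(y) = 0 (factor: 5 = 11^0 · 5). Additivity: v_p(xy) = v_p(x) + v_p(y) = 3 + 0 = 3. (Direct check: xy = 53240 = 11^3 · (40).)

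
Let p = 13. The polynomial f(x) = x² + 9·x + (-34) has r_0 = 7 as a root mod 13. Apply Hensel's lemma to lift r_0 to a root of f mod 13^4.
r_3 = 12201 (mod 28561)

Hensel: r_{i+1} = r_i − f(r_i)·(f′(r_i))^{-1} mod 13^{i+2}, f′(x) = 2x + 9. Iterate:
  r_0 = 7 (mod 13)
  r_1 = 33 (mod 169)
  r_2 = 1216 (mod 2197)
  r_3 = 12201 (mod 28561)
Final: r = 12201 satisfies f(r) ≡ 0 mod 13^4.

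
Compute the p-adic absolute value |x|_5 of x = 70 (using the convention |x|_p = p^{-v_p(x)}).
|70|_5 = 1/5

Step 1 — compute v_5(x) by factoring powers of 5 out of the numerator and denominator: v_5(70) = 1. Step 2 — apply |x|_p = p^{-v_p(x)} = 5^{-1} = 1/5.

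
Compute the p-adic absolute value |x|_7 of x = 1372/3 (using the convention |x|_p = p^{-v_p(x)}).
|1372/3|_7 = 1/343

Step 1 — compute v_7(x) by factoring powers of 7 out of the numerator and denominator: v_7(1372/3) = 3. Step 2 — apply |x|_p = p^{-v_p(x)} = 7^{-3} = 1/343.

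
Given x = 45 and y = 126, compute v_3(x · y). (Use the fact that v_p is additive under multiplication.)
v_3(5670) = 4

v_p(x) = 2 (factor: 45 = 3^2 · 5); v_p(y) = 2 (factor: 126 = 3^2 · 14). Additivity: v_p(xy) = v_p(x) + v_p(y) = 2 + 2 = 4. (Direct check: xy = 5670 = 3^4 · (70).)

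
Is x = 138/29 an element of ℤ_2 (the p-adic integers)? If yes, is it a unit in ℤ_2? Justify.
x ∈ ℤ_2 but not a unit; v_2(x) = 1 > 0

ℤ_2 = {x ∈ ℚ_2 : v_2(x) ≥ 0} and ℤ_2^× = {x ∈ ℤ_2 : v_2(x) = 0}. Here v_2(138/29) = v_2(num) − v_2(den) = 1; compare against these criteria.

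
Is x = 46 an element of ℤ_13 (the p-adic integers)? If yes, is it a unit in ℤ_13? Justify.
x ∈ ℤ_13^× (unit); v_13(x) = 0

ℤ_13 = {x ∈ ℚ_13 : v_13(x) ≥ 0} and ℤ_13^× = {x ∈ ℤ_13 : v_13(x) = 0}. Here v_13(46) = v_13(num) − v_13(den) = 0; compare against these criteria.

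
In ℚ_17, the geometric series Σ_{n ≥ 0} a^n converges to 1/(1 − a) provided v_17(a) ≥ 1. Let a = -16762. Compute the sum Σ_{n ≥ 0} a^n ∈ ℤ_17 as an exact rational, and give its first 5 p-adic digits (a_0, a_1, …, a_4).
Σ a^n = 1/(1 − a) = 1/16763;  first 5 digits = (1, 0, 10, 13, 14)

v_17(a) = 2 ≥ 1, so the series converges in ℤ_17 to 1/(1 − a) = 1/(1 − (-16762)) = 1/16763. Expand this rational in ℤ_17: compute digits iteratively via d_i = x_i mod 17, x_{i+1} = (x_i − d_i)/17. The first 5 digits are (1, 0, 10, 13, 14).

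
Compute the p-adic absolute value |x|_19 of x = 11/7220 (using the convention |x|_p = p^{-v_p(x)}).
|11/7220|_19 = 361

Step 1 — compute v_19(x) by factoring powers of 19 out of the numerator and denominator: v_19(11/7220) = -2. Step 2 — apply |x|_p = p^{-v_p(x)} = 19^{2} = 361.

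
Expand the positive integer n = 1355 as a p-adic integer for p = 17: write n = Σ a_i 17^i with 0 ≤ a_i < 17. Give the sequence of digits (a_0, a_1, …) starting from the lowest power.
(a_0, a_1, …) = (12, 11, 4)

Repeated division by 17 gives the digits low-to-high: 1355 = 12 + 11·17^1 + 4·17^2. Digit sequence: (12, 11, 4).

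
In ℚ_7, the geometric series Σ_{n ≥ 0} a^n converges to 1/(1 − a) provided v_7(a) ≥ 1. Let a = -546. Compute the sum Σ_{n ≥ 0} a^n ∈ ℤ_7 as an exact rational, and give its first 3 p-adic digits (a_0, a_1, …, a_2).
Σ a^n = 1/(1 − a) = 1/547;  first 3 digits = (1, 6, 3)

v_7(a) = 1 ≥ 1, so the series converges in ℤ_7 to 1/(1 − a) = 1/(1 − (-546)) = 1/547. Expand this rational in ℤ_7: compute digits iteratively via d_i = x_i mod 7, x_{i+1} = (x_i − d_i)/7. The first 3 digits are (1, 6, 3).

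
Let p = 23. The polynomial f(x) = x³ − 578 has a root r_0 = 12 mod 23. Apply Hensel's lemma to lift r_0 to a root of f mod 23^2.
r_1 = 242 (mod 529)

Hensel: r_{i+1} = r_i − f(r_i)/f′(r_i) mod 23^{i+2}, where f′(x) = 3x². Iterate:
  r_0 = 12 (mod 23)
  r_1 = 242 (mod 529)
Final: r = 242 with f(r) ≡ 0 mod 23^2.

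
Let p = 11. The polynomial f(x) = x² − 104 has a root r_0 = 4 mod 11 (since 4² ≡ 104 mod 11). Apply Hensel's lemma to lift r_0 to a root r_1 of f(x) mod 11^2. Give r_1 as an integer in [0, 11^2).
r_1 = 15 (mod 121)

Hensel's recurrence: r_{i+1} = r_i − f(r_i)·(f′(r_i))^{-1} mod 11^{i+2}, with f′(x) = 2x. Iterate:
  r_0 = 4 (mod 11)
  r_1 = 15 (mod 121)
Final: r_1 = 15, and one checks f(r_1) ≡ 0 mod 11^2.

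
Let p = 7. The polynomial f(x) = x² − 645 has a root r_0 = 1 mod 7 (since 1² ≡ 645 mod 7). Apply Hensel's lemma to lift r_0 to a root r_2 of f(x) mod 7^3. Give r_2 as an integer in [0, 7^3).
r_2 = 274 (mod 343)

Hensel's recurrence: r_{i+1} = r_i − f(r_i)·(f′(r_i))^{-1} mod 7^{i+2}, with f′(x) = 2x. Iterate:
  r_0 = 1 (mod 7)
  r_1 = 29 (mod 49)
  r_2 = 274 (mod 343)
Final: r_2 = 274, and one checks f(r_2) ≡ 0 mod 7^3.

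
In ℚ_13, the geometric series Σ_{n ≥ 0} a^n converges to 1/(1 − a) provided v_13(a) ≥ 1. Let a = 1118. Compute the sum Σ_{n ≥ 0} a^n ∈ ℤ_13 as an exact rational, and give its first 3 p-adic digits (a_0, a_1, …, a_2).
Σ a^n = 1/(1 − a) = -1/1117;  first 3 digits = (1, 8, 5)

v_13(a) = 1 ≥ 1, so the series converges in ℤ_13 to 1/(1 − a) = 1/(1 − 1118) = -1/1117. Expand this rational in ℤ_13: compute digits iteratively via d_i = x_i mod 13, x_{i+1} = (x_i − d_i)/13. The first 3 digits are (1, 8, 5).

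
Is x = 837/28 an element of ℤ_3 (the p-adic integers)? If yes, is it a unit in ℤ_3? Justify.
x ∈ ℤ_3 but not a unit; v_3(x) = 3 > 0

ℤ_3 = {x ∈ ℚ_3 : v_3(x) ≥ 0} and ℤ_3^× = {x ∈ ℤ_3 : v_3(x) = 0}. Here v_3(837/28) = v_3(num) − v_3(den) = 3; compare against these criteria.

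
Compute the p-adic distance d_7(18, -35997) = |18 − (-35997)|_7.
d_7(18, -35997) = 1/2401

Step 1 — x − y = 18 − (-35997) = 36015. Step 2 — v_7(36015) = 4 (factor: 36015 = (7^4 · 15); the sign does not affect v_p). Step 3 — |x − y|_7 = 7^{-4} = 1/2401.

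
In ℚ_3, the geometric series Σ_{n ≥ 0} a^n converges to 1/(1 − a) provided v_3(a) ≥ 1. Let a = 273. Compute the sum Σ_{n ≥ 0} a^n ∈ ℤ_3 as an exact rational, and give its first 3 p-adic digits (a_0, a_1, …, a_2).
Σ a^n = 1/(1 − a) = -1/272;  first 3 digits = (1, 1, 1)

v_3(a) = 1 ≥ 1, so the series converges in ℤ_3 to 1/(1 − a) = 1/(1 − 273) = -1/272. Expand this rational in ℤ_3: compute digits iteratively via d_i = x_i mod 3, x_{i+1} = (x_i − d_i)/3. The first 3 digits are (1, 1, 1).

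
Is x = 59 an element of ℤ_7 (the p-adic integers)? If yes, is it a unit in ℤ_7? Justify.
x ∈ ℤ_7^× (unit); v_7(x) = 0

ℤ_7 = {x ∈ ℚ_7 : v_7(x) ≥ 0} and ℤ_7^× = {x ∈ ℤ_7 : v_7(x) = 0}. Here v_7(59) = v_7(num) − v_7(den) = 0; compare against these criteria.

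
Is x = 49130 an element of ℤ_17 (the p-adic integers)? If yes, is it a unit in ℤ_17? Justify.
x ∈ ℤ_17 but not a unit; v_17(x) = 3 > 0

ℤ_17 = {x ∈ ℚ_17 : v_17(x) ≥ 0} and ℤ_17^× = {x ∈ ℤ_17 : v_17(x) = 0}. Here v_17(49130) = v_17(num) − v_17(den) = 3; compare against these criteria.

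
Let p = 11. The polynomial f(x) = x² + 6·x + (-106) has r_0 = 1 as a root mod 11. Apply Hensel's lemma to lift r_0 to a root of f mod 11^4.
r_3 = 5534 (mod 14641)

Hensel: r_{i+1} = r_i − f(r_i)·(f′(r_i))^{-1} mod 11^{i+2}, f′(x) = 2x + 6. Iterate:
  r_0 = 1 (mod 11)
  r_1 = 89 (mod 121)
  r_2 = 210 (mod 1331)
  r_3 = 5534 (mod 14641)
Final: r = 5534 satisfies f(r) ≡ 0 mod 11^4.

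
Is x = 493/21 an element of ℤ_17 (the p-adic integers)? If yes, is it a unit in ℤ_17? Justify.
x ∈ ℤ_17 but not a unit; v_17(x) = 1 > 0

ℤ_17 = {x ∈ ℚ_17 : v_17(x) ≥ 0} and ℤ_17^× = {x ∈ ℤ_17 : v_17(x) = 0}. Here v_17(493/21) = v_17(num) − v_17(den) = 1; compare against these criteria.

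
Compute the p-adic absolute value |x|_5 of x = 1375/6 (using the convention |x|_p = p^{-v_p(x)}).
|1375/6|_5 = 1/125

Step 1 — compute v_5(x) by factoring powers of 5 out of the numerator and denominator: v_5(1375/6) = 3. Step 2 — apply |x|_p = p^{-v_p(x)} = 5^{-3} = 1/125.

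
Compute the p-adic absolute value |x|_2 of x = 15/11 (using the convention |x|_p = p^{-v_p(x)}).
|15/11|_2 = 1

Step 1 — compute v_2(x) by factoring powers of 2 out of the numerator and denominator: v_2(15/11) = 0. Step 2 — apply |x|_p = p^{-v_p(x)} = 2^{0} = 1.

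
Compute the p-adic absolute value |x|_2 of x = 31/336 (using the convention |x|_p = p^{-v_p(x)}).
|31/336|_2 = 16

Step 1 — compute v_2(x) by factoring powers of 2 out of the numerator and denominator: v_2(31/336) = -4. Step 2 — apply |x|_p = p^{-v_p(x)} = 2^{4} = 16.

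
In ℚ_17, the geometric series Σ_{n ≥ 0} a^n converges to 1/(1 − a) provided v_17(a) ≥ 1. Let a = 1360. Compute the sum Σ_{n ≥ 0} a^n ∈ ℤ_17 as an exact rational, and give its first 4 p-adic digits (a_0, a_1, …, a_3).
Σ a^n = 1/(1 − a) = -1/1359;  first 4 digits = (1, 12, 12, 13)

v_17(a) = 1 ≥ 1, so the series converges in ℤ_17 to 1/(1 − a) = 1/(1 − 1360) = -1/1359. Expand this rational in ℤ_17: compute digits iteratively via d_i = x_i mod 17, x_{i+1} = (x_i − d_i)/17. The first 4 digits are (1, 12, 12, 13).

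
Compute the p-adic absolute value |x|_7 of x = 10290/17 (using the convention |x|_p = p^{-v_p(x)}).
|10290/17|_7 = 1/343

Step 1 — compute v_7(x) by factoring powers of 7 out of the numerator and denominator: v_7(10290/17) = 3. Step 2 — apply |x|_p = p^{-v_p(x)} = 7^{-3} = 1/343.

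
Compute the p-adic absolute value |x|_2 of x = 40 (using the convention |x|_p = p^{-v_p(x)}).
|40|_2 = 1/8

Step 1 — compute v_2(x) by factoring powers of 2 out of the numerator and denominator: v_2(40) = 3. Step 2 — apply |x|_p = p^{-v_p(x)} = 2^{-3} = 1/8.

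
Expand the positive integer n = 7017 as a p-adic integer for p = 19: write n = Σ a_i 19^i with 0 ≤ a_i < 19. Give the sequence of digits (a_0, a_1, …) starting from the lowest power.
(a_0, a_1, …) = (6, 8, 0, 1)

Repeated division by 19 gives the digits low-to-high: 7017 = 6 + 8·19^1 + 1·19^3. Digit sequence: (6, 8, 0, 1).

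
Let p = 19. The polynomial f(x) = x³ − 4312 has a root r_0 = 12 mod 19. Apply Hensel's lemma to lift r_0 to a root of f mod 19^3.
r_2 = 2672 (mod 6859)

Hensel: r_{i+1} = r_i − f(r_i)/f′(r_i) mod 19^{i+2}, where f′(x) = 3x². Iterate:
  r_0 = 12 (mod 19)
  r_1 = 145 (mod 361)
  r_2 = 2672 (mod 6859)
Final: r = 2672 with f(r) ≡ 0 mod 19^3.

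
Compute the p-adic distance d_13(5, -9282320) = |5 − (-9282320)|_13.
d_13(5, -9282320) = 1/371293

Step 1 — x − y = 5 − (-9282320) = 9282325. Step 2 — v_13(9282325) = 5 (factor: 9282325 = (13^5 · 25); the sign does not affect v_p). Step 3 — |x − y|_13 = 13^{-5} = 1/371293.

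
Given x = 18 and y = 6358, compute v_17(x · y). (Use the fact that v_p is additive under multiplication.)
v_17(114444) = 2

v_p(x) = 0 (factor: 18 = 17^0 · 18); v_p(y) = 2 (factor: 6358 = 17^2 · 22). Additivity: v_p(xy) = v_p(x) + v_p(y) = 0 + 2 = 2. (Direct check: xy = 114444 = 17^2 · (396).)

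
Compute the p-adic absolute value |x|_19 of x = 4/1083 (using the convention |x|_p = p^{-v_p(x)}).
|4/1083|_19 = 361

Step 1 — compute v_19(x) by factoring powers of 19 out of the numerator and denominator: v_19(4/1083) = -2. Step 2 — apply |x|_p = p^{-v_p(x)} = 19^{2} = 361.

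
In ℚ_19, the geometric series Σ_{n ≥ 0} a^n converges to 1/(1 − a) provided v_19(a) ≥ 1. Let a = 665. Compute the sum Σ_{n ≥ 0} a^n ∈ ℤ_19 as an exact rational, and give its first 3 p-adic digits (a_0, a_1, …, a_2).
Σ a^n = 1/(1 − a) = -1/664;  first 3 digits = (1, 16, 10)

v_19(a) = 1 ≥ 1, so the series converges in ℤ_19 to 1/(1 − a) = 1/(1 − 665) = -1/664. Expand this rational in ℤ_19: compute digits iteratively via d_i = x_i mod 19, x_{i+1} = (x_i − d_i)/19. The first 3 digits are (1, 16, 10).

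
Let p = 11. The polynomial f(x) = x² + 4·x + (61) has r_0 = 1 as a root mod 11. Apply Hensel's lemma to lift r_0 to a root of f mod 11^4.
r_3 = 6403 (mod 14641)

Hensel: r_{i+1} = r_i − f(r_i)·(f′(r_i))^{-1} mod 11^{i+2}, f′(x) = 2x + 4. Iterate:
  r_0 = 1 (mod 11)
  r_1 = 111 (mod 121)
  r_2 = 1079 (mod 1331)
  r_3 = 6403 (mod 14641)
Final: r = 6403 satisfies f(r) ≡ 0 mod 11^4.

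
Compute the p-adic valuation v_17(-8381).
v_17(-8381) = 2

v_17(n) is the largest exponent k such that 17^k divides n. Factor out: -8381 = -17^2 · 29. (Sign doesn't affect v_p.) So v_17(-8381) = 2.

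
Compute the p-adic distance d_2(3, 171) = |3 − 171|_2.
d_2(3, 171) = 1/8

Step 1 — x − y = 3 − 171 = -168. Step 2 — v_2(-168) = 3 (factor: -168 = −(2^3 · 21); the sign does not affect v_p). Step 3 — |x − y|_2 = 2^{-3} = 1/8.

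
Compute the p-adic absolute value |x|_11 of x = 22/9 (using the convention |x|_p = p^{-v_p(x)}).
|22/9|_11 = 1/11

Step 1 — compute v_11(x) by factoring powers of 11 out of the numerator and denominator: v_11(22/9) = 1. Step 2 — apply |x|_p = p^{-v_p(x)} = 11^{-1} = 1/11.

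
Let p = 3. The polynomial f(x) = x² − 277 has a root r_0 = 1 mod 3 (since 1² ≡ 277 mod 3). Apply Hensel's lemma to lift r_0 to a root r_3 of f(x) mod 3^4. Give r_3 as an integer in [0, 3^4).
r_3 = 67 (mod 81)

Hensel's recurrence: r_{i+1} = r_i − f(r_i)·(f′(r_i))^{-1} mod 3^{i+2}, with f′(x) = 2x. Iterate:
  r_0 = 1 (mod 3)
  r_1 = 4 (mod 9)
  r_2 = 13 (mod 27)
  r_3 = 67 (mod 81)
Final: r_3 = 67, and one checks f(r_3) ≡ 0 mod 3^4.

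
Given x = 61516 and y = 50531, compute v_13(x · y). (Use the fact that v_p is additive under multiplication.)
v_13(3108464996) = 6

v_p(x) = 3 (factor: 61516 = 13^3 · 28); v_p(y) = 3 (factor: 50531 = 13^3 · 23). Additivity: v_p(xy) = v_p(x) + v_p(y) = 3 + 3 = 6. (Direct check: xy = 3108464996 = 13^6 · (644).)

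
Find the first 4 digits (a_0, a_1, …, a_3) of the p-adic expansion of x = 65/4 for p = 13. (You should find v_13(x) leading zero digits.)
(a_0, …, a_3) = (0, 11, 9, 9)

v_13(65/4) = 1, so a_0 = ... = a_0 = 0. Factor out: x = 13^1 · u with u = 5/4 a unit in ℤ_13. Expand u iteratively via a_{v+i} = u_i mod 13, u_{i+1} = (u_i − a_{v+i})/13:
  u_0 = 5/4;  a_1 = 11;  u_1 = (u_0 − 11)/13 = -3/4
  u_1 = -3/4;  a_2 = 9;  u_2 = (u_1 − 9)/13 = -3/4
  u_2 = -3/4;  a_3 = 9;  u_3 = (u_2 − 9)/13 = -3/4
Digits: (0, 11, 9, 9).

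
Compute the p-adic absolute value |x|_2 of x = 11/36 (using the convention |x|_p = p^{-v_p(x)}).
|11/36|_2 = 4

Step 1 — compute v_2(x) by factoring powers of 2 out of the numerator and denominator: v_2(11/36) = -2. Step 2 — apply |x|_p = p^{-v_p(x)} = 2^{2} = 4.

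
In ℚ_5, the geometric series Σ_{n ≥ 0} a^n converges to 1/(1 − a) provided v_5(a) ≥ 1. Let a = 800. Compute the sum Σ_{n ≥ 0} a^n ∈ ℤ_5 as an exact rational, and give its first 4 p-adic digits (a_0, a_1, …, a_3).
Σ a^n = 1/(1 − a) = -1/799;  first 4 digits = (1, 0, 2, 1)

v_5(a) = 2 ≥ 1, so the series converges in ℤ_5 to 1/(1 − a) = 1/(1 − 800) = -1/799. Expand this rational in ℤ_5: compute digits iteratively via d_i = x_i mod 5, x_{i+1} = (x_i − d_i)/5. The first 4 digits are (1, 0, 2, 1).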